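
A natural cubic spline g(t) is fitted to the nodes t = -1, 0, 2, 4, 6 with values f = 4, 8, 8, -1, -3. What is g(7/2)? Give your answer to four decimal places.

1.0362

With M_i denoting the second derivative at x_i, h_i = 1, 2, 2, 2, and Δ_i = (y_(i+1) − y_i)/h_i = 4, 0, -9/2, -1:
  1·M_0 + 6·M_1 + 2·M_2 = 6(Δ_1 - Δ_0) = -24
  2·M_1 + 8·M_2 + 2·M_3 = 6(Δ_2 - Δ_1) = -27
  2·M_2 + 8·M_3 + 2·M_4 = 6(Δ_3 - Δ_2) = 21
Natural end conditions: M_0 = M_4 = 0.
Solving the tridiagonal system: M_0 = 0, M_1 = -231/82, M_2 = -291/82, M_3 = 144/41, M_4 = 0.
On [2, 4], g(t) = 8 - 271/82·(t - 2) - 291/164·(t - 2)² + 193/328·(t - 2)³.
With (t - 2) = 3/2: g(7/2) = 2719/2624.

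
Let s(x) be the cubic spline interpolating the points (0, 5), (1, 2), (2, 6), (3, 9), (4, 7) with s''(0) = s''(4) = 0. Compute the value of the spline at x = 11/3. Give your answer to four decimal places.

Put M_i = s'' at the i-th knot. Here h = (1, 1, 1, 1) and Δ = (-3, 4, 3, -2), so the interior equations h_(i-1)·M_(i-1) + 2(h_(i-1)+h_i)·M_i + h_i·M_(i+1) = 6(Δ_i − Δ_(i-1)) read
  1·M_0 + 4·M_1 + 1·M_2 = 6(Δ_1 - Δ_0) = 42
  1·M_1 + 4·M_2 + 1·M_3 = 6(Δ_2 - Δ_1) = -6
  1·M_2 + 4·M_3 + 1·M_4 = 6(Δ_3 - Δ_2) = -30
Natural end conditions: M_0 = M_4 = 0.
Solving the tridiagonal system: M_0 = 0, M_1 = 78/7, M_2 = -18/7, M_3 = -48/7, M_4 = 0.
On [3, 4], s(x) = 9 + 2/7·(x - 3) - 24/7·(x - 3)² + 8/7·(x - 3)³.
With (x - 3) = 2/3: s(11/3) = 1513/189.

8.0053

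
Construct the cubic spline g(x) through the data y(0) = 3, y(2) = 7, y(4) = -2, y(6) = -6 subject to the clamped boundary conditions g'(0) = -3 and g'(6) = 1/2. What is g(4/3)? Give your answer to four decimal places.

Let m_i = g''(x_i). Step sizes h_i = 2, 2, 2; slopes of the chords Δ_i = (y_(i+1) - y_i)/h_i = 2, -9/2, -2.
  2·m_0 + 8·m_1 + 2·m_2 = 6(Δ_1 - Δ_0) = -39
  2·m_1 + 8·m_2 + 2·m_3 = 6(Δ_2 - Δ_1) = 15
Clamped end conditions give two more equations: 2h_0·m_0 + h_0·m_1 = 6(Δ_0 - g'(0)) = 30 and h_2·m_2 + 2h_2·m_3 = 6(g'(6) - Δ_2) = 15.
Solving: m_0 = 178/15, m_1 = -131/15, m_2 = 107/30, m_3 = 59/30.
On [0, 2], g(x) = 3 - 3·x + 89/15·x² - 103/60·x³.
With x = 4/3: g(4/3) = 2219/405.

5.4790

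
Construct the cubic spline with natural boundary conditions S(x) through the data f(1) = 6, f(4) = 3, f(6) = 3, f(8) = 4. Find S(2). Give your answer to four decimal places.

4.7544

Let m_i = S''(x_i). Step sizes h_i = 3, 2, 2; slopes of the chords Δ_i = (y_(i+1) - y_i)/h_i = -1, 0, 1/2.
  3·m_0 + 10·m_1 + 2·m_2 = 6(Δ_1 - Δ_0) = 6
  2·m_1 + 8·m_2 + 2·m_3 = 6(Δ_2 - Δ_1) = 3
Natural end conditions: m_0 = m_3 = 0.
Solving the tridiagonal system: m_0 = 0, m_1 = 21/38, m_2 = 9/38, m_3 = 0.
On [1, 4], S(x) = 6 - 97/76·(x - 1) + 0·(x - 1)² + 7/228·(x - 1)³.
With (x - 1) = 1: S(2) = 271/57.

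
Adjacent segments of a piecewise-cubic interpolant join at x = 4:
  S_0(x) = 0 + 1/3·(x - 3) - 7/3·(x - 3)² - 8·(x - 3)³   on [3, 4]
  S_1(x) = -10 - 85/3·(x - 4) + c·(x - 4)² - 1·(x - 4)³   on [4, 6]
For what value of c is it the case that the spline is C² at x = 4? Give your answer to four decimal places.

S_0''(x) = -14/3 - 48·(x - 3), so S_0''(4) = -158/3. On the right, S_1''(4) = 2c, so c = -79/3.

-26.3333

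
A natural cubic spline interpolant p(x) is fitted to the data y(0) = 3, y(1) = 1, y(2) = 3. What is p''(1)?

Let σ_i = p''(x_i). Step sizes h_i = 1, 1; slopes of the chords Δ_i = (y_(i+1) - y_i)/h_i = -2, 2.
  1·σ_0 + 4·σ_1 + 1·σ_2 = 6(Δ_1 - Δ_0) = 24
Natural end conditions: σ_0 = σ_2 = 0.
Forward elimination and back-substitution give σ_0 = 0, σ_1 = 6, σ_2 = 0.

6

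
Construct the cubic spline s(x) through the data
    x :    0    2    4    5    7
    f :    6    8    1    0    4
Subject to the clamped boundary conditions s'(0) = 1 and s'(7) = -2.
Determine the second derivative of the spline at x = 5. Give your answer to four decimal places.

With m_i denoting the second derivative at x_i, h_i = 2, 2, 1, 2, and Δ_i = (y_(i+1) − y_i)/h_i = 1, -7/2, -1, 2:
  2·m_0 + 8·m_1 + 2·m_2 = 6(Δ_1 - Δ_0) = -27
  2·m_1 + 6·m_2 + 1·m_3 = 6(Δ_2 - Δ_1) = 15
  1·m_2 + 6·m_3 + 2·m_4 = 6(Δ_3 - Δ_2) = 18
Clamped end conditions give two more equations: 2h_0·m_0 + h_0·m_1 = 6(Δ_0 - s'(0)) = 0 and h_3·m_3 + 2h_3·m_4 = 6(s'(7) - Δ_3) = -24.
Forward elimination and back-substitution give m_0 = 291/122, m_1 = -291/61, m_2 = 195/61, m_3 = 327/61, m_4 = -1059/122.

5.3607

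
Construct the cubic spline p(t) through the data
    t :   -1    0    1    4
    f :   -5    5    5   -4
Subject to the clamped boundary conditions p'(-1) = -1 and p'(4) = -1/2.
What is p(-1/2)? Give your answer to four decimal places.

-1.2306

Put M_i = p'' at the i-th knot. Here h = (1, 1, 3) and Δ = (10, 0, -3), so the interior equations h_(i-1)·M_(i-1) + 2(h_(i-1)+h_i)·M_i + h_i·M_(i+1) = 6(Δ_i − Δ_(i-1)) read
  1·M_0 + 4·M_1 + 1·M_2 = 6(Δ_1 - Δ_0) = -60
  1·M_1 + 8·M_2 + 3·M_3 = 6(Δ_2 - Δ_1) = -18
Clamped end conditions give two more equations: 2h_0·M_0 + h_0·M_1 = 6(Δ_0 - p'(-1)) = 66 and h_2·M_2 + 2h_2·M_3 = 6(p'(4) - Δ_2) = 15.
Solving the tridiagonal system: M_0 = 1343/29, M_1 = -772/29, M_2 = 5/29, M_3 = 70/29.
On [-1, 0], p(t) = -5 - 1·(t + 1) + 1343/58·(t + 1)² - 705/58·(t + 1)³.
With (t + 1) = 1/2: p(-1/2) = -571/464.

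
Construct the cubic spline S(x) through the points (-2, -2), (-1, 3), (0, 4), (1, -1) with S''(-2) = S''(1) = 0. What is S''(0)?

-8

Put σ_i = S'' at the i-th knot. Here h = (1, 1, 1) and Δ = (5, 1, -5), so the interior equations h_(i-1)·σ_(i-1) + 2(h_(i-1)+h_i)·σ_i + h_i·σ_(i+1) = 6(Δ_i − Δ_(i-1)) read
  1·σ_0 + 4·σ_1 + 1·σ_2 = 6(Δ_1 - Δ_0) = -24
  1·σ_1 + 4·σ_2 + 1·σ_3 = 6(Δ_2 - Δ_1) = -36
Natural end conditions: σ_0 = σ_3 = 0.
Solving: σ_0 = 0, σ_1 = -4, σ_2 = -8, σ_3 = 0.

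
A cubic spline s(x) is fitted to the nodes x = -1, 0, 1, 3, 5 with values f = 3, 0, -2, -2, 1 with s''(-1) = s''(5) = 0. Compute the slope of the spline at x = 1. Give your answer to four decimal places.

-1.2917

With M_i denoting the second derivative at x_i, h_i = 1, 1, 2, 2, and Δ_i = (y_(i+1) − y_i)/h_i = -3, -2, 0, 3/2:
  1·M_0 + 4·M_1 + 1·M_2 = 6(Δ_1 - Δ_0) = 6
  1·M_1 + 6·M_2 + 2·M_3 = 6(Δ_2 - Δ_1) = 12
  2·M_2 + 8·M_3 + 2·M_4 = 6(Δ_3 - Δ_2) = 9
Natural end conditions: M_0 = M_4 = 0.
Forward elimination and back-substitution give M_0 = 0, M_1 = 31/28, M_2 = 11/7, M_3 = 41/56, M_4 = 0.
On [1, 3], s'(x) = b_2 + 2c_2·(x - 1) + 3d_2·(x - 1)² with b_2 = Δ_2 - h_2(2M_2 + M_3)/6 = -31/24, c_2 = M_2/2 = 11/14, d_2 = (M_3 - M_2)/(6h_2) = -47/672. So s'(1) = -31/24.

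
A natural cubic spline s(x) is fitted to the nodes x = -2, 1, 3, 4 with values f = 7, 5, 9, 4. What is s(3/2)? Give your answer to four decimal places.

6.5580

Write M_i for s''(x_i). With h_i = 3, 2, 1 and divided differences Δ_i = -2/3, 2, -5, the continuity of s' gives the tridiagonal system
  3·M_0 + 10·M_1 + 2·M_2 = 6(Δ_1 - Δ_0) = 16
  2·M_1 + 6·M_2 + 1·M_3 = 6(Δ_2 - Δ_1) = -42
Natural end conditions: M_0 = M_3 = 0.
Solving the tridiagonal system: M_0 = 0, M_1 = 45/14, M_2 = -113/14, M_3 = 0.
On [1, 3], s(x) = 5 + 107/42·(x - 1) + 45/28·(x - 1)² - 79/84·(x - 1)³.
With (x - 1) = 1/2: s(3/2) = 1469/224.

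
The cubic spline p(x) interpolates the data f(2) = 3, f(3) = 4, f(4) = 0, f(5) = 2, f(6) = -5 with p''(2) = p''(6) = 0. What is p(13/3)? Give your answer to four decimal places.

0.5291

With M_i denoting the second derivative at x_i, h_i = 1, 1, 1, 1, and Δ_i = (y_(i+1) − y_i)/h_i = 1, -4, 2, -7:
  1·M_0 + 4·M_1 + 1·M_2 = 6(Δ_1 - Δ_0) = -30
  1·M_1 + 4·M_2 + 1·M_3 = 6(Δ_2 - Δ_1) = 36
  1·M_2 + 4·M_3 + 1·M_4 = 6(Δ_3 - Δ_2) = -54
Natural end conditions: M_0 = M_4 = 0.
Hence M_0 = 0, M_1 = -81/7, M_2 = 114/7, M_3 = -123/7, M_4 = 0.
On [4, 5], p(x) = 0 - 1/2·(x - 4) + 57/7·(x - 4)² - 79/14·(x - 4)³.
With (x - 4) = 1/3: p(13/3) = 100/189.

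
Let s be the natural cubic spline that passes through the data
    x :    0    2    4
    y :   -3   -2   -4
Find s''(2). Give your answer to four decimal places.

Put M_i = s'' at the i-th knot. Here h = (2, 2) and Δ = (1/2, -1), so the interior equations h_(i-1)·M_(i-1) + 2(h_(i-1)+h_i)·M_i + h_i·M_(i+1) = 6(Δ_i − Δ_(i-1)) read
  2·M_0 + 8·M_1 + 2·M_2 = 6(Δ_1 - Δ_0) = -9
Natural end conditions: M_0 = M_2 = 0.
Solving: M_0 = 0, M_1 = -9/8, M_2 = 0.

-1.1250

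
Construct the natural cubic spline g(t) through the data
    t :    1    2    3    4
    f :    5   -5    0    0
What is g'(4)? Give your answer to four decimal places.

-2.3333

Put M_i = g'' at the i-th knot. Here h = (1, 1, 1) and Δ = (-10, 5, 0), so the interior equations h_(i-1)·M_(i-1) + 2(h_(i-1)+h_i)·M_i + h_i·M_(i+1) = 6(Δ_i − Δ_(i-1)) read
  1·M_0 + 4·M_1 + 1·M_2 = 6(Δ_1 - Δ_0) = 90
  1·M_1 + 4·M_2 + 1·M_3 = 6(Δ_2 - Δ_1) = -30
Natural end conditions: M_0 = M_3 = 0.
Solving the tridiagonal system: M_0 = 0, M_1 = 26, M_2 = -14, M_3 = 0.
On [3, 4], g'(t) = b_2 + 2c_2·(t - 3) + 3d_2·(t - 3)² with b_2 = Δ_2 - h_2(2M_2 + M_3)/6 = 14/3, c_2 = M_2/2 = -7, d_2 = (M_3 - M_2)/(6h_2) = 7/3. So g'(4) = -7/3.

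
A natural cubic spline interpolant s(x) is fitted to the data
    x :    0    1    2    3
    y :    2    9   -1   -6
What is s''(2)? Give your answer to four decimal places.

14.8000

Put m_i = s'' at the i-th knot. Here h = (1, 1, 1) and Δ = (7, -10, -5), so the interior equations h_(i-1)·m_(i-1) + 2(h_(i-1)+h_i)·m_i + h_i·m_(i+1) = 6(Δ_i − Δ_(i-1)) read
  1·m_0 + 4·m_1 + 1·m_2 = 6(Δ_1 - Δ_0) = -102
  1·m_1 + 4·m_2 + 1·m_3 = 6(Δ_2 - Δ_1) = 30
Natural end conditions: m_0 = m_3 = 0.
Forward elimination and back-substitution give m_0 = 0, m_1 = -146/5, m_2 = 74/5, m_3 = 0.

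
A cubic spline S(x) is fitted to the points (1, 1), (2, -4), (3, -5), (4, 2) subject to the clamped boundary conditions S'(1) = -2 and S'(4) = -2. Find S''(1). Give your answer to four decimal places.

With m_i denoting the second derivative at x_i, h_i = 1, 1, 1, and Δ_i = (y_(i+1) − y_i)/h_i = -5, -1, 7:
  1·m_0 + 4·m_1 + 1·m_2 = 6(Δ_1 - Δ_0) = 24
  1·m_1 + 4·m_2 + 1·m_3 = 6(Δ_2 - Δ_1) = 48
Clamped end conditions give two more equations: 2h_0·m_0 + h_0·m_1 = 6(Δ_0 - S'(1)) = -18 and h_2·m_2 + 2h_2·m_3 = 6(S'(4) - Δ_2) = -54.
Forward elimination and back-substitution give m_0 = -54/5, m_1 = 18/5, m_2 = 102/5, m_3 = -186/5.

-10.8000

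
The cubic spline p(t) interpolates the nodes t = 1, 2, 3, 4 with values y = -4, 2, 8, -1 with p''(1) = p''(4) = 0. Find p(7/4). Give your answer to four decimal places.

0.1719

Write m_i for p''(x_i). With h_i = 1, 1, 1 and divided differences Δ_i = 6, 6, -9, the continuity of p' gives the tridiagonal system
  1·m_0 + 4·m_1 + 1·m_2 = 6(Δ_1 - Δ_0) = 0
  1·m_1 + 4·m_2 + 1·m_3 = 6(Δ_2 - Δ_1) = -90
Natural end conditions: m_0 = m_3 = 0.
Forward elimination and back-substitution give m_0 = 0, m_1 = 6, m_2 = -24, m_3 = 0.
On [1, 2], p(t) = -4 + 5·(t - 1) + 0·(t - 1)² + 1·(t - 1)³.
With (t - 1) = 3/4: p(7/4) = 11/64.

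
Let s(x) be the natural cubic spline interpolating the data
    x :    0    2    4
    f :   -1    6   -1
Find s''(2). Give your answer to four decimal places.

With m_i denoting the second derivative at x_i, h_i = 2, 2, and Δ_i = (y_(i+1) − y_i)/h_i = 7/2, -7/2:
  2·m_0 + 8·m_1 + 2·m_2 = 6(Δ_1 - Δ_0) = -42
Natural end conditions: m_0 = m_2 = 0.
Solving the tridiagonal system: m_0 = 0, m_1 = -21/4, m_2 = 0.

-5.2500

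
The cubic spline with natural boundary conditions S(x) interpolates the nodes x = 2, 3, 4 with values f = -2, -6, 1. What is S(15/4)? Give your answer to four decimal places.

-1.3945

Put m_i = S'' at the i-th knot. Here h = (1, 1) and Δ = (-4, 7), so the interior equations h_(i-1)·m_(i-1) + 2(h_(i-1)+h_i)·m_i + h_i·m_(i+1) = 6(Δ_i − Δ_(i-1)) read
  1·m_0 + 4·m_1 + 1·m_2 = 6(Δ_1 - Δ_0) = 66
Natural end conditions: m_0 = m_2 = 0.
Hence m_0 = 0, m_1 = 33/2, m_2 = 0.
On [3, 4], S(x) = -6 + 3/2·(x - 3) + 33/4·(x - 3)² - 11/4·(x - 3)³.
With (x - 3) = 3/4: S(15/4) = -357/256.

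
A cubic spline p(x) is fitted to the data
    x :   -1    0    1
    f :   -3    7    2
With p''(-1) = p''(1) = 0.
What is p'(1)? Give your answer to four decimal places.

-8.7500

Put M_i = p'' at the i-th knot. Here h = (1, 1) and Δ = (10, -5), so the interior equations h_(i-1)·M_(i-1) + 2(h_(i-1)+h_i)·M_i + h_i·M_(i+1) = 6(Δ_i − Δ_(i-1)) read
  1·M_0 + 4·M_1 + 1·M_2 = 6(Δ_1 - Δ_0) = -90
Natural end conditions: M_0 = M_2 = 0.
Forward elimination and back-substitution give M_0 = 0, M_1 = -45/2, M_2 = 0.
On [0, 1], p'(x) = b_1 + 2c_1·x + 3d_1·x² with b_1 = Δ_1 - h_1(2M_1 + M_2)/6 = 5/2, c_1 = M_1/2 = -45/4, d_1 = (M_2 - M_1)/(6h_1) = 15/4. So p'(1) = -35/4.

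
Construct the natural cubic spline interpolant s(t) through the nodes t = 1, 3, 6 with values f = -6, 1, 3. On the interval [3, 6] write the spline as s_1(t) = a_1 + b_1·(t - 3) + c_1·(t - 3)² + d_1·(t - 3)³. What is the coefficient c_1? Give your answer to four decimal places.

Write σ_i for s''(x_i). With h_i = 2, 3 and divided differences Δ_i = 7/2, 2/3, the continuity of s' gives the tridiagonal system
  2·σ_0 + 10·σ_1 + 3·σ_2 = 6(Δ_1 - Δ_0) = -17
Natural end conditions: σ_0 = σ_2 = 0.
Forward elimination and back-substitution give σ_0 = 0, σ_1 = -17/10, σ_2 = 0.
On [3, 6], with s_1(t) = a_1 + b_1·(t - 3) + c_1·(t - 3)² + d_1·(t - 3)³: c_1 = σ_1/2 = -17/20, d_1 = (σ_2 - σ_1)/(6h_1) = 17/180, b_1 = Δ_1 - h_1(2σ_1 + σ_2)/6 = 71/30.

-0.8500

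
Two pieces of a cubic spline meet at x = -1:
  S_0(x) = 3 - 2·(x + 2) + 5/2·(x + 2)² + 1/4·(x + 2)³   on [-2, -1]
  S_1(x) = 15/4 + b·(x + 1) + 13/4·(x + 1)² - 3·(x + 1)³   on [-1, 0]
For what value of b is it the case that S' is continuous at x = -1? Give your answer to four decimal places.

3.7500

S_0'(x) = -2 + 5·(x + 2) + 3/4·(x + 2)², so S_0'(-1) = 15/4. On the right, S_1'(-1) = b, so b = 15/4.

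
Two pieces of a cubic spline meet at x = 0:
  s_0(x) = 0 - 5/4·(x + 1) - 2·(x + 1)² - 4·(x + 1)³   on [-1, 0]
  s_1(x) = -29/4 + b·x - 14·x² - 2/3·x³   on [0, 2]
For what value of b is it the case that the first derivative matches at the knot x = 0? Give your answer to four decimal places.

-17.2500

s_0'(x) = -5/4 - 4·(x + 1) - 12·(x + 1)², so s_0'(0) = -69/4. On the right, s_1'(0) = b, so b = -69/4.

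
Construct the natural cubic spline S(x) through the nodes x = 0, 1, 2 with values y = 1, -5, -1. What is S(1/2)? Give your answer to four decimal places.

-2.9375

With M_i denoting the second derivative at x_i, h_i = 1, 1, and Δ_i = (y_(i+1) − y_i)/h_i = -6, 4:
  1·M_0 + 4·M_1 + 1·M_2 = 6(Δ_1 - Δ_0) = 60
Natural end conditions: M_0 = M_2 = 0.
Solving: M_0 = 0, M_1 = 15, M_2 = 0.
On [0, 1], S(x) = 1 - 17/2·x + 0·x² + 5/2·x³.
With x = 1/2: S(1/2) = -47/16.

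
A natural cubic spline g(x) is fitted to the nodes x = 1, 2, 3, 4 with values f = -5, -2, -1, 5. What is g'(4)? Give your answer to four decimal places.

Write M_i for g''(x_i). With h_i = 1, 1, 1 and divided differences Δ_i = 3, 1, 6, the continuity of g' gives the tridiagonal system
  1·M_0 + 4·M_1 + 1·M_2 = 6(Δ_1 - Δ_0) = -12
  1·M_1 + 4·M_2 + 1·M_3 = 6(Δ_2 - Δ_1) = 30
Natural end conditions: M_0 = M_3 = 0.
Hence M_0 = 0, M_1 = -26/5, M_2 = 44/5, M_3 = 0.
On [3, 4], g'(x) = b_2 + 2c_2·(x - 3) + 3d_2·(x - 3)² with b_2 = Δ_2 - h_2(2M_2 + M_3)/6 = 46/15, c_2 = M_2/2 = 22/5, d_2 = (M_3 - M_2)/(6h_2) = -22/15. So g'(4) = 112/15.

7.4667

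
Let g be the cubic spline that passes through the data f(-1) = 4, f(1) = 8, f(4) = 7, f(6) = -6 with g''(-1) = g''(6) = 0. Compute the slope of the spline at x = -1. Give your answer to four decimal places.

Let M_i = g''(x_i). Step sizes h_i = 2, 3, 2; slopes of the chords Δ_i = (y_(i+1) - y_i)/h_i = 2, -1/3, -13/2.
  2·M_0 + 10·M_1 + 3·M_2 = 6(Δ_1 - Δ_0) = -14
  3·M_1 + 10·M_2 + 2·M_3 = 6(Δ_2 - Δ_1) = -37
Natural end conditions: M_0 = M_3 = 0.
Forward elimination and back-substitution give M_0 = 0, M_1 = -29/91, M_2 = -328/91, M_3 = 0.
On [-1, 1], g'(x) = b_0 + 2c_0·(x + 1) + 3d_0·(x + 1)² with b_0 = Δ_0 - h_0(2M_0 + M_1)/6 = 575/273, c_0 = M_0/2 = 0, d_0 = (M_1 - M_0)/(6h_0) = -29/1092. So g'(-1) = 575/273.

2.1062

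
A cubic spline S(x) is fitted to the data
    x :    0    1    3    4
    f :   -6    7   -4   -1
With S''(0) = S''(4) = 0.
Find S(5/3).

6

Put σ_i = S'' at the i-th knot. Here h = (1, 2, 1) and Δ = (13, -11/2, 3), so the interior equations h_(i-1)·σ_(i-1) + 2(h_(i-1)+h_i)·σ_i + h_i·σ_(i+1) = 6(Δ_i − Δ_(i-1)) read
  1·σ_0 + 6·σ_1 + 2·σ_2 = 6(Δ_1 - Δ_0) = -111
  2·σ_1 + 6·σ_2 + 1·σ_3 = 6(Δ_2 - Δ_1) = 51
Natural end conditions: σ_0 = σ_3 = 0.
Forward elimination and back-substitution give σ_0 = 0, σ_1 = -24, σ_2 = 33/2, σ_3 = 0.
On [1, 3], S(x) = 7 + 5·(x - 1) - 12·(x - 1)² + 27/8·(x - 1)³.
With (x - 1) = 2/3: S(5/3) = 6.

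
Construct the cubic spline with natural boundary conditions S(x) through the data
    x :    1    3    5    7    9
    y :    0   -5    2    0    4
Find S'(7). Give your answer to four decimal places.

With M_i denoting the second derivative at x_i, h_i = 2, 2, 2, 2, and Δ_i = (y_(i+1) − y_i)/h_i = -5/2, 7/2, -1, 2:
  2·M_0 + 8·M_1 + 2·M_2 = 6(Δ_1 - Δ_0) = 36
  2·M_1 + 8·M_2 + 2·M_3 = 6(Δ_2 - Δ_1) = -27
  2·M_2 + 8·M_3 + 2·M_4 = 6(Δ_3 - Δ_2) = 18
Natural end conditions: M_0 = M_4 = 0.
Hence M_0 = 0, M_1 = 333/56, M_2 = -81/14, M_3 = 207/56, M_4 = 0.
On [7, 9], S'(x) = b_3 + 2c_3·(x - 7) + 3d_3·(x - 7)² with b_3 = Δ_3 - h_3(2M_3 + M_4)/6 = -13/28, c_3 = M_3/2 = 207/112, d_3 = (M_4 - M_3)/(6h_3) = -69/224. So S'(7) = -13/28.

-0.4643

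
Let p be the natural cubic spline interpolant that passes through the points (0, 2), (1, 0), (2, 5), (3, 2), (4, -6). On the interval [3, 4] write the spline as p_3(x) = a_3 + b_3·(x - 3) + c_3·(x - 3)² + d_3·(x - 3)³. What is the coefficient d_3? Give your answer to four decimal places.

Write M_i for p''(x_i). With h_i = 1, 1, 1, 1 and divided differences Δ_i = -2, 5, -3, -8, the continuity of p' gives the tridiagonal system
  1·M_0 + 4·M_1 + 1·M_2 = 6(Δ_1 - Δ_0) = 42
  1·M_1 + 4·M_2 + 1·M_3 = 6(Δ_2 - Δ_1) = -48
  1·M_2 + 4·M_3 + 1·M_4 = 6(Δ_3 - Δ_2) = -30
Natural end conditions: M_0 = M_4 = 0.
Solving: M_0 = 0, M_1 = 99/7, M_2 = -102/7, M_3 = -27/7, M_4 = 0.
On [3, 4], with p_3(x) = a_3 + b_3·(x - 3) + c_3·(x - 3)² + d_3·(x - 3)³: c_3 = M_3/2 = -27/14, d_3 = (M_4 - M_3)/(6h_3) = 9/14, b_3 = Δ_3 - h_3(2M_3 + M_4)/6 = -47/7.

0.6429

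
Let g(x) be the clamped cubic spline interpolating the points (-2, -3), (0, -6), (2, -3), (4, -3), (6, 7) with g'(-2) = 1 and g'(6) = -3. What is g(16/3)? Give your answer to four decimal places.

Write M_i for g''(x_i). With h_i = 2, 2, 2, 2 and divided differences Δ_i = -3/2, 3/2, 0, 5, the continuity of g' gives the tridiagonal system
  2·M_0 + 8·M_1 + 2·M_2 = 6(Δ_1 - Δ_0) = 18
  2·M_1 + 8·M_2 + 2·M_3 = 6(Δ_2 - Δ_1) = -9
  2·M_2 + 8·M_3 + 2·M_4 = 6(Δ_3 - Δ_2) = 30
Clamped end conditions give two more equations: 2h_0·M_0 + h_0·M_1 = 6(Δ_0 - g'(-2)) = -15 and h_3·M_3 + 2h_3·M_4 = 6(g'(6) - Δ_3) = -48.
Hence M_0 = -349/56, M_1 = 139/28, M_2 = -37/8, M_3 = 253/28, M_4 = -925/56.
On [4, 6], g(x) = -3 + 251/56·(x - 4) + 253/56·(x - 4)² - 477/224·(x - 4)³.
With (x - 4) = 4/3: g(16/3) = 751/126.

5.9603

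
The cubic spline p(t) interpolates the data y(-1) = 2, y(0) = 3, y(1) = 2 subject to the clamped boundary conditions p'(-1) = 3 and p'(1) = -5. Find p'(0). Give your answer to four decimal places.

0.5000

Let M_i = p''(x_i). Step sizes h_i = 1, 1; slopes of the chords Δ_i = (y_(i+1) - y_i)/h_i = 1, -1.
  1·M_0 + 4·M_1 + 1·M_2 = 6(Δ_1 - Δ_0) = -12
Clamped end conditions give two more equations: 2h_0·M_0 + h_0·M_1 = 6(Δ_0 - p'(-1)) = -12 and h_1·M_1 + 2h_1·M_2 = 6(p'(1) - Δ_1) = -24.
Forward elimination and back-substitution give M_0 = -7, M_1 = 2, M_2 = -13.
On [0, 1], p'(t) = b_1 + 2c_1·t + 3d_1·t² with b_1 = Δ_1 - h_1(2M_1 + M_2)/6 = 1/2, c_1 = M_1/2 = 1, d_1 = (M_2 - M_1)/(6h_1) = -5/2. So p'(0) = 1/2.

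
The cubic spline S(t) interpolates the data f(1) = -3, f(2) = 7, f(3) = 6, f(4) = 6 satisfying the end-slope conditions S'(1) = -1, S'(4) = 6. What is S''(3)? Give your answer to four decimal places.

5.0667

Write σ_i for S''(x_i). With h_i = 1, 1, 1 and divided differences Δ_i = 10, -1, 0, the continuity of S' gives the tridiagonal system
  1·σ_0 + 4·σ_1 + 1·σ_2 = 6(Δ_1 - Δ_0) = -66
  1·σ_1 + 4·σ_2 + 1·σ_3 = 6(Δ_2 - Δ_1) = 6
Clamped end conditions give two more equations: 2h_0·σ_0 + h_0·σ_1 = 6(Δ_0 - S'(1)) = 66 and h_2·σ_2 + 2h_2·σ_3 = 6(S'(4) - Δ_2) = 36.
Forward elimination and back-substitution give σ_0 = 718/15, σ_1 = -446/15, σ_2 = 76/15, σ_3 = 232/15.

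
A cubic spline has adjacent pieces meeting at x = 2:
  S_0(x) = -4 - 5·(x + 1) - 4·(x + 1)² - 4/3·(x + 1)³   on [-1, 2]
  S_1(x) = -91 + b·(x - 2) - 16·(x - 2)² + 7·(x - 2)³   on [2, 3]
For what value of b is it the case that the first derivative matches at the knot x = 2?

-65

S_0'(x) = -5 - 8·(x + 1) - 4·(x + 1)², so S_0'(2) = -65. On the right, S_1'(2) = b, so b = -65.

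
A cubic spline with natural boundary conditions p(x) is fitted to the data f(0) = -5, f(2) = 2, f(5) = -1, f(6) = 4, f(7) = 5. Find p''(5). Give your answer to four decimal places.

With M_i denoting the second derivative at x_i, h_i = 2, 3, 1, 1, and Δ_i = (y_(i+1) − y_i)/h_i = 7/2, -1, 5, 1:
  2·M_0 + 10·M_1 + 3·M_2 = 6(Δ_1 - Δ_0) = -27
  3·M_1 + 8·M_2 + 1·M_3 = 6(Δ_2 - Δ_1) = 36
  1·M_2 + 4·M_3 + 1·M_4 = 6(Δ_3 - Δ_2) = -24
Natural end conditions: M_0 = M_4 = 0.
Solving the tridiagonal system: M_0 = 0, M_1 = -1341/274, M_2 = 1002/137, M_3 = -2145/274, M_4 = 0.

7.3139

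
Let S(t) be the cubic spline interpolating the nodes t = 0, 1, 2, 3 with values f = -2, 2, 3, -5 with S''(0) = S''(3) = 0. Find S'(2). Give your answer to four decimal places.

With M_i denoting the second derivative at x_i, h_i = 1, 1, 1, and Δ_i = (y_(i+1) − y_i)/h_i = 4, 1, -8:
  1·M_0 + 4·M_1 + 1·M_2 = 6(Δ_1 - Δ_0) = -18
  1·M_1 + 4·M_2 + 1·M_3 = 6(Δ_2 - Δ_1) = -54
Natural end conditions: M_0 = M_3 = 0.
Solving the tridiagonal system: M_0 = 0, M_1 = -6/5, M_2 = -66/5, M_3 = 0.
On [2, 3], S'(t) = b_2 + 2c_2·(t - 2) + 3d_2·(t - 2)² with b_2 = Δ_2 - h_2(2M_2 + M_3)/6 = -18/5, c_2 = M_2/2 = -33/5, d_2 = (M_3 - M_2)/(6h_2) = 11/5. So S'(2) = -18/5.

-3.6000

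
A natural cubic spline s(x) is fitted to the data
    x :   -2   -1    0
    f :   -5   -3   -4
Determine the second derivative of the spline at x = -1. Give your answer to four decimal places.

Let M_i = s''(x_i). Step sizes h_i = 1, 1; slopes of the chords Δ_i = (y_(i+1) - y_i)/h_i = 2, -1.
  1·M_0 + 4·M_1 + 1·M_2 = 6(Δ_1 - Δ_0) = -18
Natural end conditions: M_0 = M_2 = 0.
Solving: M_0 = 0, M_1 = -9/2, M_2 = 0.

-4.5000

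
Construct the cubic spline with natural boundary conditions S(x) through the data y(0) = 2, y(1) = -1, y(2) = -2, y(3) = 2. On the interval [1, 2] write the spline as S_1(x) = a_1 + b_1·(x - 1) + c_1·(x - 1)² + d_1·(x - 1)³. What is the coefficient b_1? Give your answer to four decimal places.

-2.6000

Let M_i = S''(x_i). Step sizes h_i = 1, 1, 1; slopes of the chords Δ_i = (y_(i+1) - y_i)/h_i = -3, -1, 4.
  1·M_0 + 4·M_1 + 1·M_2 = 6(Δ_1 - Δ_0) = 12
  1·M_1 + 4·M_2 + 1·M_3 = 6(Δ_2 - Δ_1) = 30
Natural end conditions: M_0 = M_3 = 0.
Solving the tridiagonal system: M_0 = 0, M_1 = 6/5, M_2 = 36/5, M_3 = 0.
On [1, 2], with S_1(x) = a_1 + b_1·(x - 1) + c_1·(x - 1)² + d_1·(x - 1)³: c_1 = M_1/2 = 3/5, d_1 = (M_2 - M_1)/(6h_1) = 1, b_1 = Δ_1 - h_1(2M_1 + M_2)/6 = -13/5.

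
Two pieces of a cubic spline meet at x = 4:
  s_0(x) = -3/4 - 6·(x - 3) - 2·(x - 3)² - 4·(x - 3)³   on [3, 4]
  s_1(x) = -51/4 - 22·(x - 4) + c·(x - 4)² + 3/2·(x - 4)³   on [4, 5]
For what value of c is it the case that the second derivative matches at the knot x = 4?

-14

s_0''(x) = -4 - 24·(x - 3), so s_0''(4) = -28. On the right, s_1''(4) = 2c, so c = -14.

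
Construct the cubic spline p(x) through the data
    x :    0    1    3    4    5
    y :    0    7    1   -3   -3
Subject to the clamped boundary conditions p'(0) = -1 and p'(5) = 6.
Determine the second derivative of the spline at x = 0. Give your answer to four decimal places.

32.4688

Let σ_i = p''(x_i). Step sizes h_i = 1, 2, 1, 1; slopes of the chords Δ_i = (y_(i+1) - y_i)/h_i = 7, -3, -4, 0.
  1·σ_0 + 6·σ_1 + 2·σ_2 = 6(Δ_1 - Δ_0) = -60
  2·σ_1 + 6·σ_2 + 1·σ_3 = 6(Δ_2 - Δ_1) = -6
  1·σ_2 + 4·σ_3 + 1·σ_4 = 6(Δ_3 - Δ_2) = 24
Clamped end conditions give two more equations: 2h_0·σ_0 + h_0·σ_1 = 6(Δ_0 - p'(0)) = 48 and h_3·σ_3 + 2h_3·σ_4 = 6(p'(5) - Δ_3) = 36.
Solving the tridiagonal system: σ_0 = 1039/32, σ_1 = -271/16, σ_2 = 293/64, σ_3 = 13/32, σ_4 = 1139/64.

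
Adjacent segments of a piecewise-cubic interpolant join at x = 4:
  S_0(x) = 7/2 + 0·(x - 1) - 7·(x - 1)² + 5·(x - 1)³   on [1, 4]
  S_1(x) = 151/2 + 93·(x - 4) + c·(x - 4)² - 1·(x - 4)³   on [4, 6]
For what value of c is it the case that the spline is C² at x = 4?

38

S_0''(x) = -14 + 30·(x - 1), so S_0''(4) = 76. On the right, S_1''(4) = 2c, so c = 38.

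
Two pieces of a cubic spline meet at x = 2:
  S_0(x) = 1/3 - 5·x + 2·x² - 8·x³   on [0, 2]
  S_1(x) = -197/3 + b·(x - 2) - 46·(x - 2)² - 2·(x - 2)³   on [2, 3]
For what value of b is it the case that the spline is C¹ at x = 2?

S_0'(x) = -5 + 4·x - 24·x², so S_0'(2) = -93. On the right, S_1'(2) = b, so b = -93.

-93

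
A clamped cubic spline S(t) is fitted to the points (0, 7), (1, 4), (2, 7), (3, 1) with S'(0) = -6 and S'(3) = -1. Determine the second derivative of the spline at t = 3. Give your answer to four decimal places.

Write M_i for S''(x_i). With h_i = 1, 1, 1 and divided differences Δ_i = -3, 3, -6, the continuity of S' gives the tridiagonal system
  1·M_0 + 4·M_1 + 1·M_2 = 6(Δ_1 - Δ_0) = 36
  1·M_1 + 4·M_2 + 1·M_3 = 6(Δ_2 - Δ_1) = -54
Clamped end conditions give two more equations: 2h_0·M_0 + h_0·M_1 = 6(Δ_0 - S'(0)) = 18 and h_2·M_2 + 2h_2·M_3 = 6(S'(3) - Δ_2) = 30.
Hence M_0 = 26/15, M_1 = 218/15, M_2 = -358/15, M_3 = 404/15.

26.9333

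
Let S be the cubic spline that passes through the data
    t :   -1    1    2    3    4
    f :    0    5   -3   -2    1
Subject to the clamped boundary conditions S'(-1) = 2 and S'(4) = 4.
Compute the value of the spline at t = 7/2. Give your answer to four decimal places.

-0.6044

Let M_i = S''(x_i). Step sizes h_i = 2, 1, 1, 1; slopes of the chords Δ_i = (y_(i+1) - y_i)/h_i = 5/2, -8, 1, 3.
  2·M_0 + 6·M_1 + 1·M_2 = 6(Δ_1 - Δ_0) = -63
  1·M_1 + 4·M_2 + 1·M_3 = 6(Δ_2 - Δ_1) = 54
  1·M_2 + 4·M_3 + 1·M_4 = 6(Δ_3 - Δ_2) = 12
Clamped end conditions give two more equations: 2h_0·M_0 + h_0·M_1 = 6(Δ_0 - S'(-1)) = 3 and h_3·M_3 + 2h_3·M_4 = 6(S'(4) - Δ_3) = 6.
Solving the tridiagonal system: M_0 = 1481/164, M_1 = -679/41, M_2 = 1501/82, M_3 = -109/41, M_4 = 355/82.
On [3, 4], S(t) = -2 + 519/164·(t - 3) - 109/82·(t - 3)² + 191/164·(t - 3)³.
With (t - 3) = 1/2: S(7/2) = -793/1312.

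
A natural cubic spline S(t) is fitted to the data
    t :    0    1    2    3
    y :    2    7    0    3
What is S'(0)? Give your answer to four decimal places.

Write σ_i for S''(x_i). With h_i = 1, 1, 1 and divided differences Δ_i = 5, -7, 3, the continuity of S' gives the tridiagonal system
  1·σ_0 + 4·σ_1 + 1·σ_2 = 6(Δ_1 - Δ_0) = -72
  1·σ_1 + 4·σ_2 + 1·σ_3 = 6(Δ_2 - Δ_1) = 60
Natural end conditions: σ_0 = σ_3 = 0.
Forward elimination and back-substitution give σ_0 = 0, σ_1 = -116/5, σ_2 = 104/5, σ_3 = 0.
On [0, 1], S'(t) = b_0 + 2c_0·t + 3d_0·t² with b_0 = Δ_0 - h_0(2σ_0 + σ_1)/6 = 133/15, c_0 = σ_0/2 = 0, d_0 = (σ_1 - σ_0)/(6h_0) = -58/15. So S'(0) = 133/15.

8.8667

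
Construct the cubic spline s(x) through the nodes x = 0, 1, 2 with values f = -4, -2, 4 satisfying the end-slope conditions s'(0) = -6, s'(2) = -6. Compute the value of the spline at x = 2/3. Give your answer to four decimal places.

-4.2963

Write m_i for s''(x_i). With h_i = 1, 1 and divided differences Δ_i = 2, 6, the continuity of s' gives the tridiagonal system
  1·m_0 + 4·m_1 + 1·m_2 = 6(Δ_1 - Δ_0) = 24
Clamped end conditions give two more equations: 2h_0·m_0 + h_0·m_1 = 6(Δ_0 - s'(0)) = 48 and h_1·m_1 + 2h_1·m_2 = 6(s'(2) - Δ_1) = -72.
Solving: m_0 = 18, m_1 = 12, m_2 = -42.
On [0, 1], s(x) = -4 - 6·x + 9·x² - 1·x³.
With x = 2/3: s(2/3) = -116/27.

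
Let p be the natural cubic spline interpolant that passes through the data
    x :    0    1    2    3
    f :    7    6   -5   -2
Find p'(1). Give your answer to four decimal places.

-8.2000

With m_i denoting the second derivative at x_i, h_i = 1, 1, 1, and Δ_i = (y_(i+1) − y_i)/h_i = -1, -11, 3:
  1·m_0 + 4·m_1 + 1·m_2 = 6(Δ_1 - Δ_0) = -60
  1·m_1 + 4·m_2 + 1·m_3 = 6(Δ_2 - Δ_1) = 84
Natural end conditions: m_0 = m_3 = 0.
Solving: m_0 = 0, m_1 = -108/5, m_2 = 132/5, m_3 = 0.
On [1, 2], p'(x) = b_1 + 2c_1·(x - 1) + 3d_1·(x - 1)² with b_1 = Δ_1 - h_1(2m_1 + m_2)/6 = -41/5, c_1 = m_1/2 = -54/5, d_1 = (m_2 - m_1)/(6h_1) = 8. So p'(1) = -41/5.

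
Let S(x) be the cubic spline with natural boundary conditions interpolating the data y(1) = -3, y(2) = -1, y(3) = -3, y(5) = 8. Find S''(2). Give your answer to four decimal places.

Let σ_i = S''(x_i). Step sizes h_i = 1, 1, 2; slopes of the chords Δ_i = (y_(i+1) - y_i)/h_i = 2, -2, 11/2.
  1·σ_0 + 4·σ_1 + 1·σ_2 = 6(Δ_1 - Δ_0) = -24
  1·σ_1 + 6·σ_2 + 2·σ_3 = 6(Δ_2 - Δ_1) = 45
Natural end conditions: σ_0 = σ_3 = 0.
Solving the tridiagonal system: σ_0 = 0, σ_1 = -189/23, σ_2 = 204/23, σ_3 = 0.

-8.2174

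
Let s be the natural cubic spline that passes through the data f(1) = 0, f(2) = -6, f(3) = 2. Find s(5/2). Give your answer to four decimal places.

Put M_i = s'' at the i-th knot. Here h = (1, 1) and Δ = (-6, 8), so the interior equations h_(i-1)·M_(i-1) + 2(h_(i-1)+h_i)·M_i + h_i·M_(i+1) = 6(Δ_i − Δ_(i-1)) read
  1·M_0 + 4·M_1 + 1·M_2 = 6(Δ_1 - Δ_0) = 84
Natural end conditions: M_0 = M_2 = 0.
Solving: M_0 = 0, M_1 = 21, M_2 = 0.
On [2, 3], s(x) = -6 + 1·(x - 2) + 21/2·(x - 2)² - 7/2·(x - 2)³.
With (x - 2) = 1/2: s(5/2) = -53/16.

-3.3125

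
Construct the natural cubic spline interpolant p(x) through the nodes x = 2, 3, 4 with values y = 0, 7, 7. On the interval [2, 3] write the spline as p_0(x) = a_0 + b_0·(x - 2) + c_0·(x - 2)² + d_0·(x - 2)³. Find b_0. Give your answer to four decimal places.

8.7500

Write m_i for p''(x_i). With h_i = 1, 1 and divided differences Δ_i = 7, 0, the continuity of p' gives the tridiagonal system
  1·m_0 + 4·m_1 + 1·m_2 = 6(Δ_1 - Δ_0) = -42
Natural end conditions: m_0 = m_2 = 0.
Forward elimination and back-substitution give m_0 = 0, m_1 = -21/2, m_2 = 0.
On [2, 3], with p_0(x) = a_0 + b_0·(x - 2) + c_0·(x - 2)² + d_0·(x - 2)³: c_0 = m_0/2 = 0, d_0 = (m_1 - m_0)/(6h_0) = -7/4, b_0 = Δ_0 - h_0(2m_0 + m_1)/6 = 35/4.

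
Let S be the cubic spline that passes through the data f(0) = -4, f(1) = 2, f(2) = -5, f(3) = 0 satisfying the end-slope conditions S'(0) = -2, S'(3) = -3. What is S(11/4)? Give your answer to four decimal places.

Put M_i = S'' at the i-th knot. Here h = (1, 1, 1) and Δ = (6, -7, 5), so the interior equations h_(i-1)·M_(i-1) + 2(h_(i-1)+h_i)·M_i + h_i·M_(i+1) = 6(Δ_i − Δ_(i-1)) read
  1·M_0 + 4·M_1 + 1·M_2 = 6(Δ_1 - Δ_0) = -78
  1·M_1 + 4·M_2 + 1·M_3 = 6(Δ_2 - Δ_1) = 72
Clamped end conditions give two more equations: 2h_0·M_0 + h_0·M_1 = 6(Δ_0 - S'(0)) = 48 and h_2·M_2 + 2h_2·M_3 = 6(S'(3) - Δ_2) = -48.
Forward elimination and back-substitution give M_0 = 662/15, M_1 = -604/15, M_2 = 584/15, M_3 = -652/15.
On [2, 3], S(x) = -5 - 11/15·(x - 2) + 292/15·(x - 2)² - 206/15·(x - 2)³.
With (x - 2) = 3/4: S(11/4) = -63/160.

-0.3938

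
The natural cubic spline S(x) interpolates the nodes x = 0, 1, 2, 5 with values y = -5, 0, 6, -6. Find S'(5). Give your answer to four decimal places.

Write M_i for S''(x_i). With h_i = 1, 1, 3 and divided differences Δ_i = 5, 6, -4, the continuity of S' gives the tridiagonal system
  1·M_0 + 4·M_1 + 1·M_2 = 6(Δ_1 - Δ_0) = 6
  1·M_1 + 8·M_2 + 3·M_3 = 6(Δ_2 - Δ_1) = -60
Natural end conditions: M_0 = M_3 = 0.
Solving: M_0 = 0, M_1 = 108/31, M_2 = -246/31, M_3 = 0.
On [2, 5], S'(x) = b_2 + 2c_2·(x - 2) + 3d_2·(x - 2)² with b_2 = Δ_2 - h_2(2M_2 + M_3)/6 = 122/31, c_2 = M_2/2 = -123/31, d_2 = (M_3 - M_2)/(6h_2) = 41/93. So S'(5) = -247/31.

-7.9677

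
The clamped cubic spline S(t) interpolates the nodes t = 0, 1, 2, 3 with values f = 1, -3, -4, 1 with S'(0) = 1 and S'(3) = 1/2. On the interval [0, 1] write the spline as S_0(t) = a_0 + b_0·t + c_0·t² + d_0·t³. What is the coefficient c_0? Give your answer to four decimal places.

With M_i denoting the second derivative at x_i, h_i = 1, 1, 1, and Δ_i = (y_(i+1) − y_i)/h_i = -4, -1, 5:
  1·M_0 + 4·M_1 + 1·M_2 = 6(Δ_1 - Δ_0) = 18
  1·M_1 + 4·M_2 + 1·M_3 = 6(Δ_2 - Δ_1) = 36
Clamped end conditions give two more equations: 2h_0·M_0 + h_0·M_1 = 6(Δ_0 - S'(0)) = -30 and h_2·M_2 + 2h_2·M_3 = 6(S'(3) - Δ_2) = -27.
Solving the tridiagonal system: M_0 = -269/15, M_1 = 88/15, M_2 = 187/15, M_3 = -296/15.
On [0, 1], with S_0(t) = a_0 + b_0·t + c_0·t² + d_0·t³: c_0 = M_0/2 = -269/30, d_0 = (M_1 - M_0)/(6h_0) = 119/30, b_0 = Δ_0 - h_0(2M_0 + M_1)/6 = 1.

-8.9667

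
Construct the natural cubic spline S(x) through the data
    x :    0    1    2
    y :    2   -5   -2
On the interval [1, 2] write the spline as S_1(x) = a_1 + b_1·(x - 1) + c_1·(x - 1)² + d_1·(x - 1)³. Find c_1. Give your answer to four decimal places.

7.5000

Put σ_i = S'' at the i-th knot. Here h = (1, 1) and Δ = (-7, 3), so the interior equations h_(i-1)·σ_(i-1) + 2(h_(i-1)+h_i)·σ_i + h_i·σ_(i+1) = 6(Δ_i − Δ_(i-1)) read
  1·σ_0 + 4·σ_1 + 1·σ_2 = 6(Δ_1 - Δ_0) = 60
Natural end conditions: σ_0 = σ_2 = 0.
Hence σ_0 = 0, σ_1 = 15, σ_2 = 0.
On [1, 2], with S_1(x) = a_1 + b_1·(x - 1) + c_1·(x - 1)² + d_1·(x - 1)³: c_1 = σ_1/2 = 15/2, d_1 = (σ_2 - σ_1)/(6h_1) = -5/2, b_1 = Δ_1 - h_1(2σ_1 + σ_2)/6 = -2.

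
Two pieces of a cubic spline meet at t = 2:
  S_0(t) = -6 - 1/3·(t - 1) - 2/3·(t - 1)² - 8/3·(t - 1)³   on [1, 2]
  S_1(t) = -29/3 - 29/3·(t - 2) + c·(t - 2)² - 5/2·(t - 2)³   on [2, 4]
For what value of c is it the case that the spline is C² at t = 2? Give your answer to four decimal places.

-8.6667

S_0''(t) = -4/3 - 16·(t - 1), so S_0''(2) = -52/3. On the right, S_1''(2) = 2c, so c = -26/3.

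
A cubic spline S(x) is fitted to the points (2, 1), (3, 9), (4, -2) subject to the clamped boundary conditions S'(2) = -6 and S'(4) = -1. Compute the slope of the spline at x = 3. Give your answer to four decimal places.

-0.5000

With M_i denoting the second derivative at x_i, h_i = 1, 1, and Δ_i = (y_(i+1) − y_i)/h_i = 8, -11:
  1·M_0 + 4·M_1 + 1·M_2 = 6(Δ_1 - Δ_0) = -114
Clamped end conditions give two more equations: 2h_0·M_0 + h_0·M_1 = 6(Δ_0 - S'(2)) = 84 and h_1·M_1 + 2h_1·M_2 = 6(S'(4) - Δ_1) = 60.
Solving the tridiagonal system: M_0 = 73, M_1 = -62, M_2 = 61.
On [3, 4], S'(x) = b_1 + 2c_1·(x - 3) + 3d_1·(x - 3)² with b_1 = Δ_1 - h_1(2M_1 + M_2)/6 = -1/2, c_1 = M_1/2 = -31, d_1 = (M_2 - M_1)/(6h_1) = 41/2. So S'(3) = -1/2.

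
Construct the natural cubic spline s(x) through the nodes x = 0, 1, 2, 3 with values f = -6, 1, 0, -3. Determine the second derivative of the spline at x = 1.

-12

Write M_i for s''(x_i). With h_i = 1, 1, 1 and divided differences Δ_i = 7, -1, -3, the continuity of s' gives the tridiagonal system
  1·M_0 + 4·M_1 + 1·M_2 = 6(Δ_1 - Δ_0) = -48
  1·M_1 + 4·M_2 + 1·M_3 = 6(Δ_2 - Δ_1) = -12
Natural end conditions: M_0 = M_3 = 0.
Forward elimination and back-substitution give M_0 = 0, M_1 = -12, M_2 = 0, M_3 = 0.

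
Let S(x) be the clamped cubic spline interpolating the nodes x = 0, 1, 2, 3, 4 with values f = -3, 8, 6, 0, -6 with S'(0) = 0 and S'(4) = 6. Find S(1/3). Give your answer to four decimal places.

Put M_i = S'' at the i-th knot. Here h = (1, 1, 1, 1) and Δ = (11, -2, -6, -6), so the interior equations h_(i-1)·M_(i-1) + 2(h_(i-1)+h_i)·M_i + h_i·M_(i+1) = 6(Δ_i − Δ_(i-1)) read
  1·M_0 + 4·M_1 + 1·M_2 = 6(Δ_1 - Δ_0) = -78
  1·M_1 + 4·M_2 + 1·M_3 = 6(Δ_2 - Δ_1) = -24
  1·M_2 + 4·M_3 + 1·M_4 = 6(Δ_3 - Δ_2) = 0
Clamped end conditions give two more equations: 2h_0·M_0 + h_0·M_1 = 6(Δ_0 - S'(0)) = 66 and h_3·M_3 + 2h_3·M_4 = 6(S'(4) - Δ_3) = 72.
Hence M_0 = 1389/28, M_1 = -465/14, M_2 = 21/4, M_3 = -165/14, M_4 = 1173/28.
On [0, 1], S(x) = -3 + 0·x + 1389/56·x² - 773/56·x³.
With x = 1/3: S(1/3) = -571/756.

-0.7553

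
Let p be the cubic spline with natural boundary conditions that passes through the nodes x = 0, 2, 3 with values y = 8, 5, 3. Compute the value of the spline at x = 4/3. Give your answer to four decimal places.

Put M_i = p'' at the i-th knot. Here h = (2, 1) and Δ = (-3/2, -2), so the interior equations h_(i-1)·M_(i-1) + 2(h_(i-1)+h_i)·M_i + h_i·M_(i+1) = 6(Δ_i − Δ_(i-1)) read
  2·M_0 + 6·M_1 + 1·M_2 = 6(Δ_1 - Δ_0) = -3
Natural end conditions: M_0 = M_2 = 0.
Solving the tridiagonal system: M_0 = 0, M_1 = -1/2, M_2 = 0.
On [0, 2], p(x) = 8 - 4/3·x + 0·x² - 1/24·x³.
With x = 4/3: p(4/3) = 496/81.

6.1235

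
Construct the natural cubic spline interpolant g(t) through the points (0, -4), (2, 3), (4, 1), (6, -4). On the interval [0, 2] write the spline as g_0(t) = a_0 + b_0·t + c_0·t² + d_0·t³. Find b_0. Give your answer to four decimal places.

Put M_i = g'' at the i-th knot. Here h = (2, 2, 2) and Δ = (7/2, -1, -5/2), so the interior equations h_(i-1)·M_(i-1) + 2(h_(i-1)+h_i)·M_i + h_i·M_(i+1) = 6(Δ_i − Δ_(i-1)) read
  2·M_0 + 8·M_1 + 2·M_2 = 6(Δ_1 - Δ_0) = -27
  2·M_1 + 8·M_2 + 2·M_3 = 6(Δ_2 - Δ_1) = -9
Natural end conditions: M_0 = M_3 = 0.
Solving: M_0 = 0, M_1 = -33/10, M_2 = -3/10, M_3 = 0.
On [0, 2], with g_0(t) = a_0 + b_0·t + c_0·t² + d_0·t³: c_0 = M_0/2 = 0, d_0 = (M_1 - M_0)/(6h_0) = -11/40, b_0 = Δ_0 - h_0(2M_0 + M_1)/6 = 23/5.

4.6000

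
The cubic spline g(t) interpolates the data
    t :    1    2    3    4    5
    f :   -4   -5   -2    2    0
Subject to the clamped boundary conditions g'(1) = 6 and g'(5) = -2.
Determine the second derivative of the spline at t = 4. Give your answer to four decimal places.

Let m_i = g''(x_i). Step sizes h_i = 1, 1, 1, 1; slopes of the chords Δ_i = (y_(i+1) - y_i)/h_i = -1, 3, 4, -2.
  1·m_0 + 4·m_1 + 1·m_2 = 6(Δ_1 - Δ_0) = 24
  1·m_1 + 4·m_2 + 1·m_3 = 6(Δ_2 - Δ_1) = 6
  1·m_2 + 4·m_3 + 1·m_4 = 6(Δ_3 - Δ_2) = -36
Clamped end conditions give two more equations: 2h_0·m_0 + h_0·m_1 = 6(Δ_0 - g'(1)) = -42 and h_3·m_3 + 2h_3·m_4 = 6(g'(5) - Δ_3) = 0.
Forward elimination and back-substitution give m_0 = -191/7, m_1 = 88/7, m_2 = 1, m_3 = -74/7, m_4 = 37/7.

-10.5714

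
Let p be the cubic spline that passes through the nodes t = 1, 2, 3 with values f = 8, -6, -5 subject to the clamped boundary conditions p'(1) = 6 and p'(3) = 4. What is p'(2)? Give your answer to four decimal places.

-12.2500

Let m_i = p''(x_i). Step sizes h_i = 1, 1; slopes of the chords Δ_i = (y_(i+1) - y_i)/h_i = -14, 1.
  1·m_0 + 4·m_1 + 1·m_2 = 6(Δ_1 - Δ_0) = 90
Clamped end conditions give two more equations: 2h_0·m_0 + h_0·m_1 = 6(Δ_0 - p'(1)) = -120 and h_1·m_1 + 2h_1·m_2 = 6(p'(3) - Δ_1) = 18.
Solving the tridiagonal system: m_0 = -167/2, m_1 = 47, m_2 = -29/2.
On [2, 3], p'(t) = b_1 + 2c_1·(t - 2) + 3d_1·(t - 2)² with b_1 = Δ_1 - h_1(2m_1 + m_2)/6 = -49/4, c_1 = m_1/2 = 47/2, d_1 = (m_2 - m_1)/(6h_1) = -41/4. So p'(2) = -49/4.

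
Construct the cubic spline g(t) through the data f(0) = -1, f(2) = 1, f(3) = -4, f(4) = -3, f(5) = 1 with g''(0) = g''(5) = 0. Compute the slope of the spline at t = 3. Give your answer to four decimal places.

Put m_i = g'' at the i-th knot. Here h = (2, 1, 1, 1) and Δ = (1, -5, 1, 4), so the interior equations h_(i-1)·m_(i-1) + 2(h_(i-1)+h_i)·m_i + h_i·m_(i+1) = 6(Δ_i − Δ_(i-1)) read
  2·m_0 + 6·m_1 + 1·m_2 = 6(Δ_1 - Δ_0) = -36
  1·m_1 + 4·m_2 + 1·m_3 = 6(Δ_2 - Δ_1) = 36
  1·m_2 + 4·m_3 + 1·m_4 = 6(Δ_3 - Δ_2) = 18
Natural end conditions: m_0 = m_4 = 0.
Forward elimination and back-substitution give m_0 = 0, m_1 = -333/43, m_2 = 450/43, m_3 = 81/43, m_4 = 0.
On [3, 4], g'(t) = b_2 + 2c_2·(t - 3) + 3d_2·(t - 3)² with b_2 = Δ_2 - h_2(2m_2 + m_3)/6 = -241/86, c_2 = m_2/2 = 225/43, d_2 = (m_3 - m_2)/(6h_2) = -123/86. So g'(3) = -241/86.

-2.8023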